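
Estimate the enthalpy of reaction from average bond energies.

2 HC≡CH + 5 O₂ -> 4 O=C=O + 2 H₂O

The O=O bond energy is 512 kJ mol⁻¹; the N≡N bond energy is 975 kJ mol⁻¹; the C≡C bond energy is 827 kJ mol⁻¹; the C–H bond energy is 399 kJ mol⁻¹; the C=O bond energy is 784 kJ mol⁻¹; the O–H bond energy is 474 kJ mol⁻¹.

Bonds broken (reactants):
  C≡C: 2 × 827 = 1654
  C–H: 4 × 399 = 1596
  O=O: 5 × 512 = 2560
  Σ(broken) = 5810 kJ
Bonds formed (products):
  C=O: 8 × 784 = 6272
  O–H: 4 × 474 = 1896
  Σ(formed) = 8168 kJ
ΔH = Σ(broken) − Σ(formed) = 5810 − 8168 = −2358 kJ

ΔH ≈ −2358 kJ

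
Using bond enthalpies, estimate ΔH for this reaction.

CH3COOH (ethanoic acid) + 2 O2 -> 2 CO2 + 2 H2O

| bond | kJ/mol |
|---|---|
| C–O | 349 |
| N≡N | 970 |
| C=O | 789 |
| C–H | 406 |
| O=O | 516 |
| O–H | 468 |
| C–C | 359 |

ΔH ≈ −813 kJ

Bonds broken (reactants):
  C–C: 1 × 359 = 359
  C–H: 3 × 406 = 1218
  C–O: 1 × 349 = 349
  C=O: 1 × 789 = 789
  O–H: 1 × 468 = 468
  O=O: 2 × 516 = 1032
  Σ(broken) = 4215 kJ
Bonds formed (products):
  C=O: 4 × 789 = 3156
  O–H: 4 × 468 = 1872
  Σ(formed) = 5028 kJ
ΔH = Σ(broken) − Σ(formed) = 4215 − 5028 = −813 kJ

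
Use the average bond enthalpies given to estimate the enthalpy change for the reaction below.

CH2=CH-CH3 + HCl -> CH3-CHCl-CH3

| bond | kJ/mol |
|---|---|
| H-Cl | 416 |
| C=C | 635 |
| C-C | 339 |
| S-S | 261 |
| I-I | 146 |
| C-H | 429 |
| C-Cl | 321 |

Bonds broken (reactants):
  C-C: 1 × 339 = 339
  C-H: 6 × 429 = 2574
  C=C: 1 × 635 = 635
  H-Cl: 1 × 416 = 416
  Σ(broken) = 3964 kJ
Bonds formed (products):
  C-C: 2 × 339 = 678
  C-Cl: 1 × 321 = 321
  C-H: 7 × 429 = 3003
  Σ(formed) = 4002 kJ
ΔH = Σ(broken) − Σ(formed) = 3964 − 4002 = −38 kJ

ΔH ≈ −38 kJ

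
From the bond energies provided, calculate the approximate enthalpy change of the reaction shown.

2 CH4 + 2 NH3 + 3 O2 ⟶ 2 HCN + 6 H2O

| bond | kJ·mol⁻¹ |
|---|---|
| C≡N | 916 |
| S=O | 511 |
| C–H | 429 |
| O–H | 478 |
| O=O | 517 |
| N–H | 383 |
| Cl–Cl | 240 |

Bonds broken (reactants):
  C–H: 8 × 429 = 3432
  N–H: 6 × 383 = 2298
  O=O: 3 × 517 = 1551
  Σ(broken) = 7281 kJ
Bonds formed (products):
  C≡N: 2 × 916 = 1832
  C–H: 2 × 429 = 858
  O–H: 12 × 478 = 5736
  Σ(formed) = 8426 kJ
ΔH = Σ(broken) − Σ(formed) = 7281 − 8426 = −1145 kJ

ΔH ≈ −1145 kJ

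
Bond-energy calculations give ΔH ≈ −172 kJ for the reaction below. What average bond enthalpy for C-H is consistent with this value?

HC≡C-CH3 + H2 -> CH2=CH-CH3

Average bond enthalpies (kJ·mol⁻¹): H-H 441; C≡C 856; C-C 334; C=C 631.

Let D be the C-H bond energy.
Σ(broken) = 1×856 + 1×334 + 4×D + 1×441 = 1631 + 4D
Σ(formed) = 1×334 + 6×D + 1×631 = 965 + 6D
ΔH = Σ(broken) − Σ(formed) = (1631 + 4D) − (965 + 6D) = +666 − 2D
Setting this equal to −172 kJ gives 2D = 838, so D = 419 kJ/mol.

D(C-H) ≈ 419 kJ/mol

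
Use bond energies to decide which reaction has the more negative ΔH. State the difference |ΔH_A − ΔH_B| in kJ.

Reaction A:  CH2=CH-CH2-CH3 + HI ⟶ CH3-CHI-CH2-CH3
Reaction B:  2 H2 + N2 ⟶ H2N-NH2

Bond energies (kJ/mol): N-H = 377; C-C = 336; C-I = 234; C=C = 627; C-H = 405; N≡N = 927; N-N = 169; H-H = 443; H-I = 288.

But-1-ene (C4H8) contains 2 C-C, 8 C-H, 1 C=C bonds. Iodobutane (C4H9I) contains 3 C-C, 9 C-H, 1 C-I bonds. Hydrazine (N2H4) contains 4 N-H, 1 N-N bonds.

Reaction A:
  Bonds broken (reactants):
    C-C: 2 × 336 = 672
    C-H: 8 × 405 = 3240
    C=C: 1 × 627 = 627
    H-I: 1 × 288 = 288
    Σ(broken) = 4827 kJ
  Bonds formed (products):
    C-C: 3 × 336 = 1008
    C-H: 9 × 405 = 3645
    C-I: 1 × 234 = 234
    Σ(formed) = 4887 kJ
  ΔH_A = 4827 − 4887 = −60 kJ
Reaction B:
  Bonds broken (reactants):
    H-H: 2 × 443 = 886
    N≡N: 1 × 927 = 927
    Σ(broken) = 1813 kJ
  Bonds formed (products):
    N-H: 4 × 377 = 1508
    N-N: 1 × 169 = 169
    Σ(formed) = 1677 kJ
  ΔH_B = 1813 − 1677 = +136 kJ
ΔH_A − ΔH_B = −196 kJ, so reaction A has the more negative ΔH; |ΔH_A − ΔH_B| = 196 kJ.

Reaction A, by 196 kJ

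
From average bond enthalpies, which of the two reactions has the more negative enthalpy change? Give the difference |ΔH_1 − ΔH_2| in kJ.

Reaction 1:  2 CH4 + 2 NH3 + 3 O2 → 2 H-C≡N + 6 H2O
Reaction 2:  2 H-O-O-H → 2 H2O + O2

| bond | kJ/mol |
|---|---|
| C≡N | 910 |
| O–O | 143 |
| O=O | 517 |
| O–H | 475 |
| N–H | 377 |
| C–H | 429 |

Reaction 1:
  Bonds broken (reactants):
    C–H: 8 × 429 = 3432
    N–H: 6 × 377 = 2262
    O=O: 3 × 517 = 1551
    Σ(broken) = 7245 kJ
  Bonds formed (products):
    C≡N: 2 × 910 = 1820
    C–H: 2 × 429 = 858
    O–H: 12 × 475 = 5700
    Σ(formed) = 8378 kJ
  ΔH_1 = 7245 − 8378 = −1133 kJ
Reaction 2:
  Bonds broken (reactants):
    O–H: 4 × 475 = 1900
    O–O: 2 × 143 = 286
    Σ(broken) = 2186 kJ
  Bonds formed (products):
    O–H: 4 × 475 = 1900
    O=O: 1 × 517 = 517
    Σ(formed) = 2417 kJ
  ΔH_2 = 2186 − 2417 = −231 kJ
ΔH_1 − ΔH_2 = −902 kJ, so reaction 1 has the more negative ΔH; |ΔH_1 − ΔH_2| = 902 kJ.

Reaction 1, by 902 kJ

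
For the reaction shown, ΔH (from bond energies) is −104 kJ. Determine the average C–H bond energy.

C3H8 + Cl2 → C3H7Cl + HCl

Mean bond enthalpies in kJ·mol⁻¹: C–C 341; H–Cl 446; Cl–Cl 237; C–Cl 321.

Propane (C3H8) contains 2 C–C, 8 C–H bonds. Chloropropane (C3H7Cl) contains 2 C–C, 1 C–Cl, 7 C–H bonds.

D(C–H) ≈ 426 kJ/mol

Let D be the C–H bond energy.
Σ(broken) = 2×341 + 8×D + 1×237 = 919 + 8D
Σ(formed) = 2×341 + 1×321 + 7×D + 1×446 = 1449 + 7D
ΔH = Σ(broken) − Σ(formed) = (919 + 8D) − (1449 + 7D) = −530 + D
Setting this equal to −104 kJ gives D = 426 kJ/mol.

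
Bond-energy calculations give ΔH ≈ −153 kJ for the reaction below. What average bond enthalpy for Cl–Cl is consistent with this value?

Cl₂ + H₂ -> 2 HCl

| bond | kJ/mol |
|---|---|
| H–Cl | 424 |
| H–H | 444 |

Let D be the Cl–Cl bond energy.
Σ(broken) = 1×D + 1×444 = 444 + D
Σ(formed) = 2×424 = 848
ΔH = Σ(broken) − Σ(formed) = (444 + D) − (848) = −404 + D
Setting this equal to −153 kJ gives D = 251 kJ/mol.

D(Cl–Cl) ≈ 251 kJ/mol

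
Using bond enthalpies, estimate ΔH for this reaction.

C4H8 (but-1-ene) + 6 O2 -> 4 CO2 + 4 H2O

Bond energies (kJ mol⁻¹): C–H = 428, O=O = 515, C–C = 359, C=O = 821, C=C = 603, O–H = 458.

ΔH ≈ −2397 kJ

Bonds broken (reactants):
  C–C: 2 × 359 = 718
  C–H: 8 × 428 = 3424
  C=C: 1 × 603 = 603
  O=O: 6 × 515 = 3090
  Σ(broken) = 7835 kJ
Bonds formed (products):
  C=O: 8 × 821 = 6568
  O–H: 8 × 458 = 3664
  Σ(formed) = 10232 kJ
ΔH = Σ(broken) − Σ(formed) = 7835 − 10232 = −2397 kJ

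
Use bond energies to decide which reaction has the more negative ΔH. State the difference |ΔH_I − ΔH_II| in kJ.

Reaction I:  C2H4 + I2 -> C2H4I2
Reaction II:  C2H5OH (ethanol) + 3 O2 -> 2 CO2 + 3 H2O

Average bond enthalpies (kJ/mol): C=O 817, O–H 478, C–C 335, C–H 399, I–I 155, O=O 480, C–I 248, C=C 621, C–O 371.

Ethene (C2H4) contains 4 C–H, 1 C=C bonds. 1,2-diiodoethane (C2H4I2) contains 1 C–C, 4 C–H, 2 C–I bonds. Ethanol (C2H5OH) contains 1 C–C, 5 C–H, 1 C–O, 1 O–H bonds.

Reaction I:
  Bonds broken (reactants):
    C–H: 4 × 399 = 1596
    C=C: 1 × 621 = 621
    I–I: 1 × 155 = 155
    Σ(broken) = 2372 kJ
  Bonds formed (products):
    C–C: 1 × 335 = 335
    C–H: 4 × 399 = 1596
    C–I: 2 × 248 = 496
    Σ(formed) = 2427 kJ
  ΔH_I = 2372 − 2427 = −55 kJ
Reaction II:
  Bonds broken (reactants):
    C–C: 1 × 335 = 335
    C–H: 5 × 399 = 1995
    C–O: 1 × 371 = 371
    O–H: 1 × 478 = 478
    O=O: 3 × 480 = 1440
    Σ(broken) = 4619 kJ
  Bonds formed (products):
    C=O: 4 × 817 = 3268
    O–H: 6 × 478 = 2868
    Σ(formed) = 6136 kJ
  ΔH_II = 4619 − 6136 = −1517 kJ
ΔH_I − ΔH_II = +1462 kJ, so reaction II has the more negative ΔH; |ΔH_I − ΔH_II| = 1462 kJ.

Reaction II, by 1462 kJ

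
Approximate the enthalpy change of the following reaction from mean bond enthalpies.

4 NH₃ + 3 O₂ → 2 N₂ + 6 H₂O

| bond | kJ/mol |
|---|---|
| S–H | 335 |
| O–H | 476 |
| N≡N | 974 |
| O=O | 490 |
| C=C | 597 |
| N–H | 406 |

ΔH ≈ −1318 kJ

Bonds broken (reactants):
  N–H: 12 × 406 = 4872
  O=O: 3 × 490 = 1470
  Σ(broken) = 6342 kJ
Bonds formed (products):
  N≡N: 2 × 974 = 1948
  O–H: 12 × 476 = 5712
  Σ(formed) = 7660 kJ
ΔH = Σ(broken) − Σ(formed) = 6342 − 7660 = −1318 kJ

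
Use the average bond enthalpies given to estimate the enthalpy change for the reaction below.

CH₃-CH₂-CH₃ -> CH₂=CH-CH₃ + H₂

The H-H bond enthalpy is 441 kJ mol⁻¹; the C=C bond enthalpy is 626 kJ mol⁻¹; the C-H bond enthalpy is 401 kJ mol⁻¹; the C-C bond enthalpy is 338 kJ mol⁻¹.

ΔH ≈ +73 kJ

Bonds broken (reactants):
  C-C: 2 × 338 = 676
  C-H: 8 × 401 = 3208
  Σ(broken) = 3884 kJ
Bonds formed (products):
  C-C: 1 × 338 = 338
  C-H: 6 × 401 = 2406
  C=C: 1 × 626 = 626
  H-H: 1 × 441 = 441
  Σ(formed) = 3811 kJ
ΔH = Σ(broken) − Σ(formed) = 3884 − 3811 = +73 kJ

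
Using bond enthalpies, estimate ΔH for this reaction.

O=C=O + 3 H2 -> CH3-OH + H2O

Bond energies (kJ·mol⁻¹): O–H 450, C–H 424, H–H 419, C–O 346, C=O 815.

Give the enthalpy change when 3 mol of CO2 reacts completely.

Bonds broken (reactants):
  C=O: 2 × 815 = 1630
  H–H: 3 × 419 = 1257
  Σ(broken) = 2887 kJ
Bonds formed (products):
  C–H: 3 × 424 = 1272
  C–O: 1 × 346 = 346
  O–H: 3 × 450 = 1350
  Σ(formed) = 2968 kJ
ΔH = Σ(broken) − Σ(formed) = 2887 − 2968 = −81 kJ
For 3× the reaction as written: 3 × (−81) = −243 kJ

ΔH = −243 kJ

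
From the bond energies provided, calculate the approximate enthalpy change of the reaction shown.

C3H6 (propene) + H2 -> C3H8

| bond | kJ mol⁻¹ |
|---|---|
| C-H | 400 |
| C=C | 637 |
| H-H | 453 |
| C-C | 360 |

ΔH ≈ −70 kJ

Bonds broken (reactants):
  C-C: 1 × 360 = 360
  C-H: 6 × 400 = 2400
  C=C: 1 × 637 = 637
  H-H: 1 × 453 = 453
  Σ(broken) = 3850 kJ
Bonds formed (products):
  C-C: 2 × 360 = 720
  C-H: 8 × 400 = 3200
  Σ(formed) = 3920 kJ
ΔH = Σ(broken) − Σ(formed) = 3850 − 3920 = −70 kJ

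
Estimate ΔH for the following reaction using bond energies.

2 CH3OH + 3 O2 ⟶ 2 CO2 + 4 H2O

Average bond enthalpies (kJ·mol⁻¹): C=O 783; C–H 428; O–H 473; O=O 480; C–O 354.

ΔH ≈ −1254 kJ

Bonds broken (reactants):
  C–H: 6 × 428 = 2568
  C–O: 2 × 354 = 708
  O–H: 2 × 473 = 946
  O=O: 3 × 480 = 1440
  Σ(broken) = 5662 kJ
Bonds formed (products):
  C=O: 4 × 783 = 3132
  O–H: 8 × 473 = 3784
  Σ(formed) = 6916 kJ
ΔH = Σ(broken) − Σ(formed) = 5662 − 6916 = −1254 kJ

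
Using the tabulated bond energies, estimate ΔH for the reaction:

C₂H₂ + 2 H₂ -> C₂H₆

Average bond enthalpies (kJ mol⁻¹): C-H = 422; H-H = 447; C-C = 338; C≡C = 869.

ΔH ≈ −263 kJ

Bonds broken (reactants):
  C≡C: 1 × 869 = 869
  C-H: 2 × 422 = 844
  H-H: 2 × 447 = 894
  Σ(broken) = 2607 kJ
Bonds formed (products):
  C-C: 1 × 338 = 338
  C-H: 6 × 422 = 2532
  Σ(formed) = 2870 kJ
ΔH = Σ(broken) − Σ(formed) = 2607 − 2870 = −263 kJ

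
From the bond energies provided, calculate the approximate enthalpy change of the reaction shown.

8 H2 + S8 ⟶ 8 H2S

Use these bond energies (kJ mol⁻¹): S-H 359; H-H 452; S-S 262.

Bonds broken (reactants):
  H-H: 8 × 452 = 3616
  S-S: 8 × 262 = 2096
  Σ(broken) = 5712 kJ
Bonds formed (products):
  S-H: 16 × 359 = 5744
  Σ(formed) = 5744 kJ
ΔH = Σ(broken) − Σ(formed) = 5712 − 5744 = −32 kJ

ΔH ≈ −32 kJ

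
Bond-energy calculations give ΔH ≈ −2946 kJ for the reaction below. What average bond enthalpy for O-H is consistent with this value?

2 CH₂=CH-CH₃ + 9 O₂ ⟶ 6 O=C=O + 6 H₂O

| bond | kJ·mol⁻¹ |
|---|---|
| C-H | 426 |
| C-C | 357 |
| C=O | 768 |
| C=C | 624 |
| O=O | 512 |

D(O-H) ≈ 451 kJ/mol

Let D be the O-H bond energy.
Σ(broken) = 2×357 + 12×426 + 2×624 + 9×512 = 11682
Σ(formed) = 12×768 + 12×D = 9216 + 12D
ΔH = Σ(broken) − Σ(formed) = (11682) − (9216 + 12D) = +2466 − 12D
Setting this equal to −2946 kJ gives 12D = 5412, so D = 451 kJ/mol.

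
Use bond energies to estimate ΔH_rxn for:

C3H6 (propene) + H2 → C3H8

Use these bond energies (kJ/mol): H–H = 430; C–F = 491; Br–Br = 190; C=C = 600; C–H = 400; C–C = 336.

Bonds broken (reactants):
  C–C: 1 × 336 = 336
  C–H: 6 × 400 = 2400
  C=C: 1 × 600 = 600
  H–H: 1 × 430 = 430
  Σ(broken) = 3766 kJ
Bonds formed (products):
  C–C: 2 × 336 = 672
  C–H: 8 × 400 = 3200
  Σ(formed) = 3872 kJ
ΔH = Σ(broken) − Σ(formed) = 3766 − 3872 = −106 kJ

ΔH ≈ −106 kJ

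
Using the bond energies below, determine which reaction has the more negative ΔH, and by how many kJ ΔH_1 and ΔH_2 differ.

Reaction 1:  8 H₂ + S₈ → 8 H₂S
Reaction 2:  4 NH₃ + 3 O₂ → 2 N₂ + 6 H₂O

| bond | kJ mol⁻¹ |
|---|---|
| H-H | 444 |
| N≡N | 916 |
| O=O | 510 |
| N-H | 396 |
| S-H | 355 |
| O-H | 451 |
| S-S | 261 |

Reaction 2, by 922 kJ

Reaction 1:
  Bonds broken (reactants):
    H-H: 8 × 444 = 3552
    S-S: 8 × 261 = 2088
    Σ(broken) = 5640 kJ
  Bonds formed (products):
    S-H: 16 × 355 = 5680
    Σ(formed) = 5680 kJ
  ΔH_1 = 5640 − 5680 = −40 kJ
Reaction 2:
  Bonds broken (reactants):
    N-H: 12 × 396 = 4752
    O=O: 3 × 510 = 1530
    Σ(broken) = 6282 kJ
  Bonds formed (products):
    N≡N: 2 × 916 = 1832
    O-H: 12 × 451 = 5412
    Σ(formed) = 7244 kJ
  ΔH_2 = 6282 − 7244 = −962 kJ
ΔH_1 − ΔH_2 = +922 kJ, so reaction 2 has the more negative ΔH; |ΔH_1 − ΔH_2| = 922 kJ.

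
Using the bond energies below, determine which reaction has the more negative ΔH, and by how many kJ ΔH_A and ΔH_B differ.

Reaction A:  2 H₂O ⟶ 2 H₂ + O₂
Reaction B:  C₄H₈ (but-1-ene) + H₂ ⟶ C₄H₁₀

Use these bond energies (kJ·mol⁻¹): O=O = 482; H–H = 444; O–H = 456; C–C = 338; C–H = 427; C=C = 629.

Reaction B, by 573 kJ

Reaction A:
  Bonds broken (reactants):
    O–H: 4 × 456 = 1824
    Σ(broken) = 1824 kJ
  Bonds formed (products):
    H–H: 2 × 444 = 888
    O=O: 1 × 482 = 482
    Σ(formed) = 1370 kJ
  ΔH_A = 1824 − 1370 = +454 kJ
Reaction B:
  Bonds broken (reactants):
    C–C: 2 × 338 = 676
    C–H: 8 × 427 = 3416
    C=C: 1 × 629 = 629
    H–H: 1 × 444 = 444
    Σ(broken) = 5165 kJ
  Bonds formed (products):
    C–C: 3 × 338 = 1014
    C–H: 10 × 427 = 4270
    Σ(formed) = 5284 kJ
  ΔH_B = 5165 − 5284 = −119 kJ
ΔH_A − ΔH_B = +573 kJ, so reaction B has the more negative ΔH; |ΔH_A − ΔH_B| = 573 kJ.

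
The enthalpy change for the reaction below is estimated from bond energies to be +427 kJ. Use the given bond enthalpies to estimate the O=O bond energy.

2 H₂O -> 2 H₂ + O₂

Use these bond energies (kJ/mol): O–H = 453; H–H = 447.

D(O=O) ≈ 491 kJ/mol

Let D be the O=O bond energy.
Σ(broken) = 4×453 = 1812
Σ(formed) = 2×447 + 1×D = 894 + D
ΔH = Σ(broken) − Σ(formed) = (1812) − (894 + D) = +918 − D
Setting this equal to +427 kJ gives D = 491 kJ/mol.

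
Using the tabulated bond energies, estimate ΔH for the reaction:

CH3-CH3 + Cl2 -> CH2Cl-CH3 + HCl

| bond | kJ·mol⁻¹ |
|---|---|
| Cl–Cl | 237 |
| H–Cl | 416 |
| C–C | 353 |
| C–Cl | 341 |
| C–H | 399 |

Bonds broken (reactants):
  C–C: 1 × 353 = 353
  C–H: 6 × 399 = 2394
  Cl–Cl: 1 × 237 = 237
  Σ(broken) = 2984 kJ
Bonds formed (products):
  C–C: 1 × 353 = 353
  C–Cl: 1 × 341 = 341
  C–H: 5 × 399 = 1995
  H–Cl: 1 × 416 = 416
  Σ(formed) = 3105 kJ
ΔH = Σ(broken) − Σ(formed) = 2984 − 3105 = −121 kJ

ΔH ≈ −121 kJ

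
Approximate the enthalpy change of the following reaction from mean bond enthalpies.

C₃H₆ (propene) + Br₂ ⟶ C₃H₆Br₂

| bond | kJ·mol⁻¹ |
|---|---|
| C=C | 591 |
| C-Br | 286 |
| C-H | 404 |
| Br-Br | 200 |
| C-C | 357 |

ΔH ≈ −138 kJ

Bonds broken (reactants):
  Br-Br: 1 × 200 = 200
  C-C: 1 × 357 = 357
  C-H: 6 × 404 = 2424
  C=C: 1 × 591 = 591
  Σ(broken) = 3572 kJ
Bonds formed (products):
  C-Br: 2 × 286 = 572
  C-C: 2 × 357 = 714
  C-H: 6 × 404 = 2424
  Σ(formed) = 3710 kJ
ΔH = Σ(broken) − Σ(formed) = 3572 − 3710 = −138 kJ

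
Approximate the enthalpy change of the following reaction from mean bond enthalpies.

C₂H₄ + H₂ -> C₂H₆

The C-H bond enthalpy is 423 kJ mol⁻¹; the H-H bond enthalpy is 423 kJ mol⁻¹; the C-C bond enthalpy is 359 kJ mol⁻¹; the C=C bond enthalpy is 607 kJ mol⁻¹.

Bonds broken (reactants):
  C-H: 4 × 423 = 1692
  C=C: 1 × 607 = 607
  H-H: 1 × 423 = 423
  Σ(broken) = 2722 kJ
Bonds formed (products):
  C-C: 1 × 359 = 359
  C-H: 6 × 423 = 2538
  Σ(formed) = 2897 kJ
ΔH = Σ(broken) − Σ(formed) = 2722 − 2897 = −175 kJ

ΔH ≈ −175 kJ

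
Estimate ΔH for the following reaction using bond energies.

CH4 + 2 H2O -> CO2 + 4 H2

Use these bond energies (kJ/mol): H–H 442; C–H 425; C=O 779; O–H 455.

ΔH ≈ +194 kJ

Bonds broken (reactants):
  C–H: 4 × 425 = 1700
  O–H: 4 × 455 = 1820
  Σ(broken) = 3520 kJ
Bonds formed (products):
  C=O: 2 × 779 = 1558
  H–H: 4 × 442 = 1768
  Σ(formed) = 3326 kJ
ΔH = Σ(broken) − Σ(formed) = 3520 − 3326 = +194 kJ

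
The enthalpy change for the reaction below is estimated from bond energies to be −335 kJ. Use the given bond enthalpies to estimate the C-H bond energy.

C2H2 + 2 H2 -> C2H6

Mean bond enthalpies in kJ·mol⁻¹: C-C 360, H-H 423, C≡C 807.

D(C-H) ≈ 407 kJ/mol

Let D be the C-H bond energy.
Σ(broken) = 1×807 + 2×D + 2×423 = 1653 + 2D
Σ(formed) = 1×360 + 6×D = 360 + 6D
ΔH = Σ(broken) − Σ(formed) = (1653 + 2D) − (360 + 6D) = +1293 − 4D
Setting this equal to −335 kJ gives 4D = 1628, so D = 407 kJ/mol.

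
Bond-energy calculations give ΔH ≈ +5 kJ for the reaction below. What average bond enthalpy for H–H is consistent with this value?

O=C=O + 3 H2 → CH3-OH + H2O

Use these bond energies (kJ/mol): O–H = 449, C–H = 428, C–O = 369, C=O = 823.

Let D be the H–H bond energy.
Σ(broken) = 2×823 + 3×D = 1646 + 3D
Σ(formed) = 3×428 + 1×369 + 3×449 = 3000
ΔH = Σ(broken) − Σ(formed) = (1646 + 3D) − (3000) = −1354 + 3D
Setting this equal to +5 kJ gives 3D = 1359, so D = 453 kJ/mol.

D(H–H) ≈ 453 kJ/mol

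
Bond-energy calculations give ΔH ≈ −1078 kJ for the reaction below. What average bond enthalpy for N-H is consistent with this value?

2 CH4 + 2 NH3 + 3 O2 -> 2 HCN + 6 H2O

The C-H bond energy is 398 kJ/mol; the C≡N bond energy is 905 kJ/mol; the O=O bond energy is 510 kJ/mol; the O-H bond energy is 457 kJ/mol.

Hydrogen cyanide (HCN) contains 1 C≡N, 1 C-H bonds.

Let D be the N-H bond energy.
Σ(broken) = 8×398 + 6×D + 3×510 = 4714 + 6D
Σ(formed) = 2×905 + 2×398 + 12×457 = 8090
ΔH = Σ(broken) − Σ(formed) = (4714 + 6D) − (8090) = −3376 + 6D
Setting this equal to −1078 kJ gives 6D = 2298, so D = 383 kJ/mol.

D(N-H) ≈ 383 kJ/mol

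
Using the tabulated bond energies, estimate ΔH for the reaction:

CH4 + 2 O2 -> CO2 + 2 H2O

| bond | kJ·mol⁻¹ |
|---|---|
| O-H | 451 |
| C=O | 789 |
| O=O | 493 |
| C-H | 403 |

Bonds broken (reactants):
  C-H: 4 × 403 = 1612
  O=O: 2 × 493 = 986
  Σ(broken) = 2598 kJ
Bonds formed (products):
  C=O: 2 × 789 = 1578
  O-H: 4 × 451 = 1804
  Σ(formed) = 3382 kJ
ΔH = Σ(broken) − Σ(formed) = 2598 − 3382 = −784 kJ

ΔH ≈ −784 kJ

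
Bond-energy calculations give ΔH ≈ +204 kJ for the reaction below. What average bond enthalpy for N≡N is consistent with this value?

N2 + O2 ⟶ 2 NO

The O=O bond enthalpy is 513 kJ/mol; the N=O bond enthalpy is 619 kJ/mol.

D(N≡N) ≈ 929 kJ/mol

Let D be the N≡N bond energy.
Σ(broken) = 1×D + 1×513 = 513 + D
Σ(formed) = 2×619 = 1238
ΔH = Σ(broken) − Σ(formed) = (513 + D) − (1238) = −725 + D
Setting this equal to +204 kJ gives D = 929 kJ/mol.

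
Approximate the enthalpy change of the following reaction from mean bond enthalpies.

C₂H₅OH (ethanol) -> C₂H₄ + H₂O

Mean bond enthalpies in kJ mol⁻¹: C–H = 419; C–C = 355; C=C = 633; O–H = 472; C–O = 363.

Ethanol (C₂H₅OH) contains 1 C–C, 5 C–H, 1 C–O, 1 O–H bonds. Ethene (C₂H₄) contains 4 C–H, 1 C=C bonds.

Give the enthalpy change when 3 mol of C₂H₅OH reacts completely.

Bonds broken (reactants):
  C–C: 1 × 355 = 355
  C–H: 5 × 419 = 2095
  C–O: 1 × 363 = 363
  O–H: 1 × 472 = 472
  Σ(broken) = 3285 kJ
Bonds formed (products):
  C–H: 4 × 419 = 1676
  C=C: 1 × 633 = 633
  O–H: 2 × 472 = 944
  Σ(formed) = 3253 kJ
ΔH = Σ(broken) − Σ(formed) = 3285 − 3253 = +32 kJ
For 3× the reaction as written: 3 × (+32) = +96 kJ

ΔH = +96 kJ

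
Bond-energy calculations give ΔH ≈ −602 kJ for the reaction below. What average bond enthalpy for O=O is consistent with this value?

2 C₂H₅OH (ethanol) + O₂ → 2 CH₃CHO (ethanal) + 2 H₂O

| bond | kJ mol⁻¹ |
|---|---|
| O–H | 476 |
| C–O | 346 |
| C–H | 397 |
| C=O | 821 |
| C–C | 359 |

D(O=O) ≈ 506 kJ/mol

Let D be the O=O bond energy.
Σ(broken) = 2×359 + 10×397 + 2×346 + 2×476 + 1×D = 6332 + D
Σ(formed) = 2×359 + 8×397 + 2×821 + 4×476 = 7440
ΔH = Σ(broken) − Σ(formed) = (6332 + D) − (7440) = −1108 + D
Setting this equal to −602 kJ gives D = 506 kJ/mol.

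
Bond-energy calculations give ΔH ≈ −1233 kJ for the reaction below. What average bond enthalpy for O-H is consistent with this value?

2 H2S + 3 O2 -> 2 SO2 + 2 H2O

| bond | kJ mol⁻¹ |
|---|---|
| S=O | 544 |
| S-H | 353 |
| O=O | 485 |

Let D be the O-H bond energy.
Σ(broken) = 3×485 + 4×353 = 2867
Σ(formed) = 4×D + 4×544 = 2176 + 4D
ΔH = Σ(broken) − Σ(formed) = (2867) − (2176 + 4D) = +691 − 4D
Setting this equal to −1233 kJ gives 4D = 1924, so D = 481 kJ/mol.

D(O-H) ≈ 481 kJ/mol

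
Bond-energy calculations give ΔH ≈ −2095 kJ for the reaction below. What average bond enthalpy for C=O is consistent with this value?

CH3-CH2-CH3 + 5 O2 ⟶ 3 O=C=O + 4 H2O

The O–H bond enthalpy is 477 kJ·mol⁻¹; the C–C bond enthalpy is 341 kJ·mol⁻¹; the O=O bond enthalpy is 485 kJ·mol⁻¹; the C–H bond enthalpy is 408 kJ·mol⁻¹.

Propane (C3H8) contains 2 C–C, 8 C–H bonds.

D(C=O) ≈ 775 kJ/mol

Let D be the C=O bond energy.
Σ(broken) = 2×341 + 8×408 + 5×485 = 6371
Σ(formed) = 6×D + 8×477 = 3816 + 6D
ΔH = Σ(broken) − Σ(formed) = (6371) − (3816 + 6D) = +2555 − 6D
Setting this equal to −2095 kJ gives 6D = 4650, so D = 775 kJ/mol.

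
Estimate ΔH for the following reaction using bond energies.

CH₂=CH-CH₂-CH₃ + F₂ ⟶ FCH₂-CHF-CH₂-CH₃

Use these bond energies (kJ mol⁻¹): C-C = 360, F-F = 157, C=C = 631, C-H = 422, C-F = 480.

ΔH ≈ −532 kJ

Bonds broken (reactants):
  C-C: 2 × 360 = 720
  C-H: 8 × 422 = 3376
  C=C: 1 × 631 = 631
  F-F: 1 × 157 = 157
  Σ(broken) = 4884 kJ
Bonds formed (products):
  C-C: 3 × 360 = 1080
  C-F: 2 × 480 = 960
  C-H: 8 × 422 = 3376
  Σ(formed) = 5416 kJ
ΔH = Σ(broken) − Σ(formed) = 4884 − 5416 = −532 kJ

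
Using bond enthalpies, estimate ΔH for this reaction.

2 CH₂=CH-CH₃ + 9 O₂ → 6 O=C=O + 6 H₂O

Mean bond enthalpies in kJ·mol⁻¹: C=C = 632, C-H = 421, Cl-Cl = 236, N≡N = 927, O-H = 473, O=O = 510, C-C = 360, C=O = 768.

Bonds broken (reactants):
  C-C: 2 × 360 = 720
  C-H: 12 × 421 = 5052
  C=C: 2 × 632 = 1264
  O=O: 9 × 510 = 4590
  Σ(broken) = 11626 kJ
Bonds formed (products):
  C=O: 12 × 768 = 9216
  O-H: 12 × 473 = 5676
  Σ(formed) = 14892 kJ
ΔH = Σ(broken) − Σ(formed) = 11626 − 14892 = −3266 kJ

ΔH ≈ −3266 kJ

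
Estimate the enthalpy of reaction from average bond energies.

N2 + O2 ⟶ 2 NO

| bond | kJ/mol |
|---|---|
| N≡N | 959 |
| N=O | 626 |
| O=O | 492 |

Bonds broken (reactants):
  N≡N: 1 × 959 = 959
  O=O: 1 × 492 = 492
  Σ(broken) = 1451 kJ
Bonds formed (products):
  N=O: 2 × 626 = 1252
  Σ(formed) = 1252 kJ
ΔH = Σ(broken) − Σ(formed) = 1451 − 1252 = +199 kJ

ΔH ≈ +199 kJ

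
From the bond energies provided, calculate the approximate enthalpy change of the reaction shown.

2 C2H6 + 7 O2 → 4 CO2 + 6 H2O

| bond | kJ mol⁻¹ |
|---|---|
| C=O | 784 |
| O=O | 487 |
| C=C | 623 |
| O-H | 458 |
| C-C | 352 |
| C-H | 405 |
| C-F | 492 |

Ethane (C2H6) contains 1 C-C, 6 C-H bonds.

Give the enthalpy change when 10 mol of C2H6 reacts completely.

Bonds broken (reactants):
  C-C: 2 × 352 = 704
  C-H: 12 × 405 = 4860
  O=O: 7 × 487 = 3409
  Σ(broken) = 8973 kJ
Bonds formed (products):
  C=O: 8 × 784 = 6272
  O-H: 12 × 458 = 5496
  Σ(formed) = 11768 kJ
ΔH = Σ(broken) − Σ(formed) = 8973 − 11768 = −2795 kJ
For 5× the reaction as written: 5 × (−2795) = −13975 kJ

ΔH = −13975 kJ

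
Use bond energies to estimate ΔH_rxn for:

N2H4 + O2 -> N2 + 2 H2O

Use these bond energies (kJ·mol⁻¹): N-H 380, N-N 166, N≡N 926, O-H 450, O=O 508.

Bonds broken (reactants):
  N-H: 4 × 380 = 1520
  N-N: 1 × 166 = 166
  O=O: 1 × 508 = 508
  Σ(broken) = 2194 kJ
Bonds formed (products):
  N≡N: 1 × 926 = 926
  O-H: 4 × 450 = 1800
  Σ(formed) = 2726 kJ
ΔH = Σ(broken) − Σ(formed) = 2194 − 2726 = −532 kJ

ΔH ≈ −532 kJ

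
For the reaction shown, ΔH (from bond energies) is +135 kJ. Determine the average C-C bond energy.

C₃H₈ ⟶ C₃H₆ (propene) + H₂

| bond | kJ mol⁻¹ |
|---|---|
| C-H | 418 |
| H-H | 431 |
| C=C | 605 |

Let D be the C-C bond energy.
Σ(broken) = 2×D + 8×418 = 3344 + 2D
Σ(formed) = 1×D + 6×418 + 1×605 + 1×431 = 3544 + D
ΔH = Σ(broken) − Σ(formed) = (3344 + 2D) − (3544 + D) = −200 + D
Setting this equal to +135 kJ gives D = 335 kJ/mol.

D(C-C) ≈ 335 kJ/mol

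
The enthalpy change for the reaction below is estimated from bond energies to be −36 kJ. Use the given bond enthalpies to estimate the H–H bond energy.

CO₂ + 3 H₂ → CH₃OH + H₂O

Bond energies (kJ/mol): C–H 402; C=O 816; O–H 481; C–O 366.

D(H–H) ≈ 449 kJ/mol

Let D be the H–H bond energy.
Σ(broken) = 2×816 + 3×D = 1632 + 3D
Σ(formed) = 3×402 + 1×366 + 3×481 = 3015
ΔH = Σ(broken) − Σ(formed) = (1632 + 3D) − (3015) = −1383 + 3D
Setting this equal to −36 kJ gives 3D = 1347, so D = 449 kJ/mol.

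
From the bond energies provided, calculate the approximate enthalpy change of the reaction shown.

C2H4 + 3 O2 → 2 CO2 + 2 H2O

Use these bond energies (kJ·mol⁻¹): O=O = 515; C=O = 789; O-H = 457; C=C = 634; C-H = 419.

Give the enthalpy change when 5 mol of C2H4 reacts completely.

ΔH = −5645 kJ

Bonds broken (reactants):
  C-H: 4 × 419 = 1676
  C=C: 1 × 634 = 634
  O=O: 3 × 515 = 1545
  Σ(broken) = 3855 kJ
Bonds formed (products):
  C=O: 4 × 789 = 3156
  O-H: 4 × 457 = 1828
  Σ(formed) = 4984 kJ
ΔH = Σ(broken) − Σ(formed) = 3855 − 4984 = −1129 kJ
For 5× the reaction as written: 5 × (−1129) = −5645 kJ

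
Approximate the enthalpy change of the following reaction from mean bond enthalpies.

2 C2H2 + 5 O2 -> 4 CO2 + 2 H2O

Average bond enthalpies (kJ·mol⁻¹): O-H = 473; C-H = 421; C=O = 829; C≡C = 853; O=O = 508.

ΔH ≈ −2594 kJ

Bonds broken (reactants):
  C≡C: 2 × 853 = 1706
  C-H: 4 × 421 = 1684
  O=O: 5 × 508 = 2540
  Σ(broken) = 5930 kJ
Bonds formed (products):
  C=O: 8 × 829 = 6632
  O-H: 4 × 473 = 1892
  Σ(formed) = 8524 kJ
ΔH = Σ(broken) − Σ(formed) = 5930 − 8524 = −2594 kJ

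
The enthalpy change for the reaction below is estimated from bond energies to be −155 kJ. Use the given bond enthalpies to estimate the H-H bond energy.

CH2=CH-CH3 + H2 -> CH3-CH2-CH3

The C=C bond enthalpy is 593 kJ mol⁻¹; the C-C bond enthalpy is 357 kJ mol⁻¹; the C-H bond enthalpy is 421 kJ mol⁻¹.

Let D be the H-H bond energy.
Σ(broken) = 1×357 + 6×421 + 1×593 + 1×D = 3476 + D
Σ(formed) = 2×357 + 8×421 = 4082
ΔH = Σ(broken) − Σ(formed) = (3476 + D) − (4082) = −606 + D
Setting this equal to −155 kJ gives D = 451 kJ/mol.

D(H-H) ≈ 451 kJ/mol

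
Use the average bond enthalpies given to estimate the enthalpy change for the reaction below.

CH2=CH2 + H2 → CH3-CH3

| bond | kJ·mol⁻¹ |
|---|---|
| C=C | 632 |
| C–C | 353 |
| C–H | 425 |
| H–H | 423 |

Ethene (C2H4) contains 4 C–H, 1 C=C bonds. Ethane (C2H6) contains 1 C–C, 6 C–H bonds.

ΔH ≈ −148 kJ

Bonds broken (reactants):
  C–H: 4 × 425 = 1700
  C=C: 1 × 632 = 632
  H–H: 1 × 423 = 423
  Σ(broken) = 2755 kJ
Bonds formed (products):
  C–C: 1 × 353 = 353
  C–H: 6 × 425 = 2550
  Σ(formed) = 2903 kJ
ΔH = Σ(broken) − Σ(formed) = 2755 − 2903 = −148 kJ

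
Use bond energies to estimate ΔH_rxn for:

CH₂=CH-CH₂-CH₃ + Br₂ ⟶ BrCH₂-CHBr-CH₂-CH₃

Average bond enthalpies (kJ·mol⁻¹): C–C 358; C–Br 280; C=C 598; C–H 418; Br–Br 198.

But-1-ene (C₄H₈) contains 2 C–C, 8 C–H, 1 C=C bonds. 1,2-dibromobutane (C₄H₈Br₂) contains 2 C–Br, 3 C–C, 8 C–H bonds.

ΔH ≈ −122 kJ

Bonds broken (reactants):
  Br–Br: 1 × 198 = 198
  C–C: 2 × 358 = 716
  C–H: 8 × 418 = 3344
  C=C: 1 × 598 = 598
  Σ(broken) = 4856 kJ
Bonds formed (products):
  C–Br: 2 × 280 = 560
  C–C: 3 × 358 = 1074
  C–H: 8 × 418 = 3344
  Σ(formed) = 4978 kJ
ΔH = Σ(broken) − Σ(formed) = 4856 − 4978 = −122 kJ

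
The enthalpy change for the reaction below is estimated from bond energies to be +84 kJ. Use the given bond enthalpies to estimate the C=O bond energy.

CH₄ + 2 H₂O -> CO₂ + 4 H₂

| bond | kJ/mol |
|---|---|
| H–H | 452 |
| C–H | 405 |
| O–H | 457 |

D(C=O) ≈ 778 kJ/mol

Let D be the C=O bond energy.
Σ(broken) = 4×405 + 4×457 = 3448
Σ(formed) = 2×D + 4×452 = 1808 + 2D
ΔH = Σ(broken) − Σ(formed) = (3448) − (1808 + 2D) = +1640 − 2D
Setting this equal to +84 kJ gives 2D = 1556, so D = 778 kJ/mol.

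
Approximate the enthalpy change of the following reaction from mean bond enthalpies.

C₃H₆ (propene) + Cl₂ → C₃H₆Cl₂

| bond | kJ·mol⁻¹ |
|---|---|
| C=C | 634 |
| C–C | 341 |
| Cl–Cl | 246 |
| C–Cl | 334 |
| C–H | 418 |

Bonds broken (reactants):
  C–C: 1 × 341 = 341
  C–H: 6 × 418 = 2508
  C=C: 1 × 634 = 634
  Cl–Cl: 1 × 246 = 246
  Σ(broken) = 3729 kJ
Bonds formed (products):
  C–C: 2 × 341 = 682
  C–Cl: 2 × 334 = 668
  C–H: 6 × 418 = 2508
  Σ(formed) = 3858 kJ
ΔH = Σ(broken) − Σ(formed) = 3729 − 3858 = −129 kJ

ΔH ≈ −129 kJ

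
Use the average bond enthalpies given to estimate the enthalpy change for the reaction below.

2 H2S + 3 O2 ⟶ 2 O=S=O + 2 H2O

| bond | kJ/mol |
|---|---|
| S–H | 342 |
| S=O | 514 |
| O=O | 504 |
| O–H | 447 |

ΔH ≈ −964 kJ

Bonds broken (reactants):
  O=O: 3 × 504 = 1512
  S–H: 4 × 342 = 1368
  Σ(broken) = 2880 kJ
Bonds formed (products):
  O–H: 4 × 447 = 1788
  S=O: 4 × 514 = 2056
  Σ(formed) = 3844 kJ
ΔH = Σ(broken) − Σ(formed) = 2880 − 3844 = −964 kJ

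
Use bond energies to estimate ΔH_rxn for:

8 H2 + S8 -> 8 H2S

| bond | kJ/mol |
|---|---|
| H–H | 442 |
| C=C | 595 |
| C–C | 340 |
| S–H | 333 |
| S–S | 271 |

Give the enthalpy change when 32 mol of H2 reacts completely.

Bonds broken (reactants):
  H–H: 8 × 442 = 3536
  S–S: 8 × 271 = 2168
  Σ(broken) = 5704 kJ
Bonds formed (products):
  S–H: 16 × 333 = 5328
  Σ(formed) = 5328 kJ
ΔH = Σ(broken) − Σ(formed) = 5704 − 5328 = +376 kJ
For 4× the reaction as written: 4 × (+376) = +1504 kJ

ΔH = +1504 kJ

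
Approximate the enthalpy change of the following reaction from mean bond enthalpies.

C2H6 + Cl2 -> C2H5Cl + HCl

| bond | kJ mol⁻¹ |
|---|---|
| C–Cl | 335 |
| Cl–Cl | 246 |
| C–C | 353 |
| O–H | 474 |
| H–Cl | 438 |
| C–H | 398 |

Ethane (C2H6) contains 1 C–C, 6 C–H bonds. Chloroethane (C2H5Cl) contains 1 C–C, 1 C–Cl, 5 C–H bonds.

Bonds broken (reactants):
  C–C: 1 × 353 = 353
  C–H: 6 × 398 = 2388
  Cl–Cl: 1 × 246 = 246
  Σ(broken) = 2987 kJ
Bonds formed (products):
  C–C: 1 × 353 = 353
  C–Cl: 1 × 335 = 335
  C–H: 5 × 398 = 1990
  H–Cl: 1 × 438 = 438
  Σ(formed) = 3116 kJ
ΔH = Σ(broken) − Σ(formed) = 2987 − 3116 = −129 kJ

ΔH ≈ −129 kJ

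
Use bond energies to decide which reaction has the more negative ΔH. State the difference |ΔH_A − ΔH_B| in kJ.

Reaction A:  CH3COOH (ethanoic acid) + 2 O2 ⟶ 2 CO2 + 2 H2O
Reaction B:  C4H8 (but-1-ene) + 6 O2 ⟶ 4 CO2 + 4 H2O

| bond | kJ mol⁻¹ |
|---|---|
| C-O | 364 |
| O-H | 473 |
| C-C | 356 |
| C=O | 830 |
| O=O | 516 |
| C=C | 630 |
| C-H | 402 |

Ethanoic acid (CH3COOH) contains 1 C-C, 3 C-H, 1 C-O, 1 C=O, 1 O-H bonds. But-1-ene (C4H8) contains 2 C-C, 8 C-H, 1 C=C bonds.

Reaction A:
  Bonds broken (reactants):
    C-C: 1 × 356 = 356
    C-H: 3 × 402 = 1206
    C-O: 1 × 364 = 364
    C=O: 1 × 830 = 830
    O-H: 1 × 473 = 473
    O=O: 2 × 516 = 1032
    Σ(broken) = 4261 kJ
  Bonds formed (products):
    C=O: 4 × 830 = 3320
    O-H: 4 × 473 = 1892
    Σ(formed) = 5212 kJ
  ΔH_A = 4261 − 5212 = −951 kJ
Reaction B:
  Bonds broken (reactants):
    C-C: 2 × 356 = 712
    C-H: 8 × 402 = 3216
    C=C: 1 × 630 = 630
    O=O: 6 × 516 = 3096
    Σ(broken) = 7654 kJ
  Bonds formed (products):
    C=O: 8 × 830 = 6640
    O-H: 8 × 473 = 3784
    Σ(formed) = 10424 kJ
  ΔH_B = 7654 − 10424 = −2770 kJ
ΔH_A − ΔH_B = +1819 kJ, so reaction B has the more negative ΔH; |ΔH_A − ΔH_B| = 1819 kJ.

Reaction B, by 1819 kJ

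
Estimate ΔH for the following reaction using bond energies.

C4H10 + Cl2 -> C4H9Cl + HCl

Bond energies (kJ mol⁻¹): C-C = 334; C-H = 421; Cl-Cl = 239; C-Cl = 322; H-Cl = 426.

ΔH ≈ −88 kJ

Bonds broken (reactants):
  C-C: 3 × 334 = 1002
  C-H: 10 × 421 = 4210
  Cl-Cl: 1 × 239 = 239
  Σ(broken) = 5451 kJ
Bonds formed (products):
  C-C: 3 × 334 = 1002
  C-Cl: 1 × 322 = 322
  C-H: 9 × 421 = 3789
  H-Cl: 1 × 426 = 426
  Σ(formed) = 5539 kJ
ΔH = Σ(broken) − Σ(formed) = 5451 − 5539 = −88 kJ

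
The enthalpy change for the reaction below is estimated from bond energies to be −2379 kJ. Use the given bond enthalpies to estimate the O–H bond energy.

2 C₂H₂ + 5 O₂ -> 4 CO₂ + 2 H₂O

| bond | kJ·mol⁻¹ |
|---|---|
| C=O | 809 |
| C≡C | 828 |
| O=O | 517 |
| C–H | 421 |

D(O–H) ≈ 458 kJ/mol

Let D be the O–H bond energy.
Σ(broken) = 2×828 + 4×421 + 5×517 = 5925
Σ(formed) = 8×809 + 4×D = 6472 + 4D
ΔH = Σ(broken) − Σ(formed) = (5925) − (6472 + 4D) = −547 − 4D
Setting this equal to −2379 kJ gives 4D = 1832, so D = 458 kJ/mol.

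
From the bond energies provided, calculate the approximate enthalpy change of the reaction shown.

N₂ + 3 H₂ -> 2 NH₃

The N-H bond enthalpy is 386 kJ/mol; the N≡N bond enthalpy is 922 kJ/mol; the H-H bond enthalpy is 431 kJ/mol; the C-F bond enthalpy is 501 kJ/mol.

Bonds broken (reactants):
  H-H: 3 × 431 = 1293
  N≡N: 1 × 922 = 922
  Σ(broken) = 2215 kJ
Bonds formed (products):
  N-H: 6 × 386 = 2316
  Σ(formed) = 2316 kJ
ΔH = Σ(broken) − Σ(formed) = 2215 − 2316 = −101 kJ

ΔH ≈ −101 kJ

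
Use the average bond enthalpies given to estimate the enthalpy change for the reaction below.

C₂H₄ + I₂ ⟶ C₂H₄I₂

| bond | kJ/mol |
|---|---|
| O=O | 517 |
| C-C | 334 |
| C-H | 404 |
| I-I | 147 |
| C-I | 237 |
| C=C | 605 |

ΔH ≈ −56 kJ

Bonds broken (reactants):
  C-H: 4 × 404 = 1616
  C=C: 1 × 605 = 605
  I-I: 1 × 147 = 147
  Σ(broken) = 2368 kJ
Bonds formed (products):
  C-C: 1 × 334 = 334
  C-H: 4 × 404 = 1616
  C-I: 2 × 237 = 474
  Σ(formed) = 2424 kJ
ΔH = Σ(broken) − Σ(formed) = 2368 − 2424 = −56 kJ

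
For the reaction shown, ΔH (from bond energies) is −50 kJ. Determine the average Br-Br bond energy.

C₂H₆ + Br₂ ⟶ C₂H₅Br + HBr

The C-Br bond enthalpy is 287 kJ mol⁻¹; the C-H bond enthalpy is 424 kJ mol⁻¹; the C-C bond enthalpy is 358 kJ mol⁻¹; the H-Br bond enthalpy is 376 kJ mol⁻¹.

Let D be the Br-Br bond energy.
Σ(broken) = 1×D + 1×358 + 6×424 = 2902 + D
Σ(formed) = 1×287 + 1×358 + 5×424 + 1×376 = 3141
ΔH = Σ(broken) − Σ(formed) = (2902 + D) − (3141) = −239 + D
Setting this equal to −50 kJ gives D = 189 kJ/mol.

D(Br-Br) ≈ 189 kJ/mol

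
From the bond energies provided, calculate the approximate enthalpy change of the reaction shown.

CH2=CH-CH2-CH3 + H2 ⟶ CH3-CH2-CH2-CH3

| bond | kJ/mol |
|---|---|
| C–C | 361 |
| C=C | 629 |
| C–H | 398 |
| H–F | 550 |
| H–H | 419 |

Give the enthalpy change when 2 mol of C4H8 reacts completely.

Bonds broken (reactants):
  C–C: 2 × 361 = 722
  C–H: 8 × 398 = 3184
  C=C: 1 × 629 = 629
  H–H: 1 × 419 = 419
  Σ(broken) = 4954 kJ
Bonds formed (products):
  C–C: 3 × 361 = 1083
  C–H: 10 × 398 = 3980
  Σ(formed) = 5063 kJ
ΔH = Σ(broken) − Σ(formed) = 4954 − 5063 = −109 kJ
For 2× the reaction as written: 2 × (−109) = −218 kJ

ΔH = −218 kJ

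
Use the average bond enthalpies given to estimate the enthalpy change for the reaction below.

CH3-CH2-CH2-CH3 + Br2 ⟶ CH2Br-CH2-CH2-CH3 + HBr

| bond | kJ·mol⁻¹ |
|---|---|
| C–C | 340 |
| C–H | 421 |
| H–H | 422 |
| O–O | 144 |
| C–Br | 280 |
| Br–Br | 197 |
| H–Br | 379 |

Bonds broken (reactants):
  Br–Br: 1 × 197 = 197
  C–C: 3 × 340 = 1020
  C–H: 10 × 421 = 4210
  Σ(broken) = 5427 kJ
Bonds formed (products):
  C–Br: 1 × 280 = 280
  C–C: 3 × 340 = 1020
  C–H: 9 × 421 = 3789
  H–Br: 1 × 379 = 379
  Σ(formed) = 5468 kJ
ΔH = Σ(broken) − Σ(formed) = 5427 − 5468 = −41 kJ

ΔH ≈ −41 kJ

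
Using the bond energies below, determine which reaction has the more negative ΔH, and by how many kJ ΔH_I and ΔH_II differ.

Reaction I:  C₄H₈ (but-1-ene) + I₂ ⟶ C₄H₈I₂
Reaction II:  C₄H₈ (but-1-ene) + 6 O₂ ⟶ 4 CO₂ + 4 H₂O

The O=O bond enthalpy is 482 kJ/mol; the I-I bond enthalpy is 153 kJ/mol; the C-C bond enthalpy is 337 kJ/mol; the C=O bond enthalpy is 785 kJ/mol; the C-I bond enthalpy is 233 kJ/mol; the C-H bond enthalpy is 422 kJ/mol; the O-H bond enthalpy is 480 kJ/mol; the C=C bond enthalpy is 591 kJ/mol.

Reaction II, by 2528 kJ

Reaction I:
  Bonds broken (reactants):
    C-C: 2 × 337 = 674
    C-H: 8 × 422 = 3376
    C=C: 1 × 591 = 591
    I-I: 1 × 153 = 153
    Σ(broken) = 4794 kJ
  Bonds formed (products):
    C-C: 3 × 337 = 1011
    C-H: 8 × 422 = 3376
    C-I: 2 × 233 = 466
    Σ(formed) = 4853 kJ
  ΔH_I = 4794 − 4853 = −59 kJ
Reaction II:
  Bonds broken (reactants):
    C-C: 2 × 337 = 674
    C-H: 8 × 422 = 3376
    C=C: 1 × 591 = 591
    O=O: 6 × 482 = 2892
    Σ(broken) = 7533 kJ
  Bonds formed (products):
    C=O: 8 × 785 = 6280
    O-H: 8 × 480 = 3840
    Σ(formed) = 10120 kJ
  ΔH_II = 7533 − 10120 = −2587 kJ
ΔH_I − ΔH_II = +2528 kJ, so reaction II has the more negative ΔH; |ΔH_I − ΔH_II| = 2528 kJ.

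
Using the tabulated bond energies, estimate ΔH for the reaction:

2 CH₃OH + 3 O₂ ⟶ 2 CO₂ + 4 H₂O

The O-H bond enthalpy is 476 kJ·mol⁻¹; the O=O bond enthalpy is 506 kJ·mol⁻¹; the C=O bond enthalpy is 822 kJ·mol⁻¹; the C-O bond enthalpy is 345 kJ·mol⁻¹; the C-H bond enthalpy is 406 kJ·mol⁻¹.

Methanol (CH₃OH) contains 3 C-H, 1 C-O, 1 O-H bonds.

ΔH ≈ −1500 kJ

Bonds broken (reactants):
  C-H: 6 × 406 = 2436
  C-O: 2 × 345 = 690
  O-H: 2 × 476 = 952
  O=O: 3 × 506 = 1518
  Σ(broken) = 5596 kJ
Bonds formed (products):
  C=O: 4 × 822 = 3288
  O-H: 8 × 476 = 3808
  Σ(formed) = 7096 kJ
ΔH = Σ(broken) − Σ(formed) = 5596 − 7096 = −1500 kJ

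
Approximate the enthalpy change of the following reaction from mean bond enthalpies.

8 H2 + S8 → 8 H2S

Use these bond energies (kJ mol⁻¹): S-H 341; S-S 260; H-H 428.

Bonds broken (reactants):
  H-H: 8 × 428 = 3424
  S-S: 8 × 260 = 2080
  Σ(broken) = 5504 kJ
Bonds formed (products):
  S-H: 16 × 341 = 5456
  Σ(formed) = 5456 kJ
ΔH = Σ(broken) − Σ(formed) = 5504 − 5456 = +48 kJ

ΔH ≈ +48 kJ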